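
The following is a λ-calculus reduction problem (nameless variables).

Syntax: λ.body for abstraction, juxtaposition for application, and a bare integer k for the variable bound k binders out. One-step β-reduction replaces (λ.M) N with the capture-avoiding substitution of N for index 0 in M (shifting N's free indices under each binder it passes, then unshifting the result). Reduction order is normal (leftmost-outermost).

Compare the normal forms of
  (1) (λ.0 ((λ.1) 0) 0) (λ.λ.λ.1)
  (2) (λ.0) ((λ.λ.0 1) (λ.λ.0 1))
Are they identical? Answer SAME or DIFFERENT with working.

Term A:
  start: (λ.0 ((λ.1) 0) 0) (λ.λ.λ.1)
  [1] (λ.λ.λ.1) ((λ.λ.λ.λ.1) (λ.λ.λ.1)) (λ.λ.λ.1)
  [2] (λ.λ.1) (λ.λ.λ.1)
  [3] λ.λ.λ.λ.1

Term B:
  start: (λ.0) ((λ.λ.0 1) (λ.λ.0 1))
  [1] (λ.λ.0 1) (λ.λ.0 1)
  [2] λ.0 (λ.λ.0 1)

Answer: DIFFERENT — A ⇓ λ.λ.λ.λ.1, B ⇓ λ.0 (λ.λ.0 1)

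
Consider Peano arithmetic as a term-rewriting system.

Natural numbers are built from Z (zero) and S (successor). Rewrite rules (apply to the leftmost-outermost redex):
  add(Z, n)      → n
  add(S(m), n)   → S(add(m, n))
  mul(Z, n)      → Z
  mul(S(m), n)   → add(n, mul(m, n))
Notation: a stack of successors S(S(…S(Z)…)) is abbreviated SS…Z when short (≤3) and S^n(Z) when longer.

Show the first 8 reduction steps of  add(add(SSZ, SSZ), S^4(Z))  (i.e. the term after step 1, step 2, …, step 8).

Answer: after 8 steps: S^8(Z)

Reduction:
  start: add(add(SSZ, SSZ), S^4(Z))
  step 1: add(S(add(SZ, SSZ)), S^4(Z))
  step 2: S(add(add(SZ, SSZ), S^4(Z)))
  step 3: S(add(S(add(Z, SSZ)), S^4(Z)))
  step 4: S(S(add(add(Z, SSZ), S^4(Z))))
  step 5: S(S(add(SSZ, S^4(Z))))
  step 6: S(S(S(add(SZ, S^4(Z)))))
  step 7: S(S(S(S(add(Z, S^4(Z))))))
  step 8: S^8(Z)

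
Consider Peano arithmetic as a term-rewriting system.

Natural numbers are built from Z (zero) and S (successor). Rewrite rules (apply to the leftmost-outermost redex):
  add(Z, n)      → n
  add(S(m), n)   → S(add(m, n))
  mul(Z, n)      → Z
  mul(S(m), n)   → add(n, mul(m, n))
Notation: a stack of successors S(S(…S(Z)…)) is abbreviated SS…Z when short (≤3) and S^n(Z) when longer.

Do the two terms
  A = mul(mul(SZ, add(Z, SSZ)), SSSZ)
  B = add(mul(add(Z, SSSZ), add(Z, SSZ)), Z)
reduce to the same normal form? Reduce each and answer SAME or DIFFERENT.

Term A:
  start: mul(mul(SZ, add(Z, SSZ)), SSSZ)
  step 1: mul(add(add(Z, SSZ), mul(Z, add(Z, SSZ))), SSSZ)
  step 2: mul(add(SSZ, mul(Z, add(Z, SSZ))), SSSZ)
  step 3: mul(S(add(SZ, mul(Z, add(Z, SSZ)))), SSSZ)
  step 4: add(SSSZ, mul(add(SZ, mul(Z, add(Z, SSZ))), SSSZ))
  step 5: S(add(SSZ, mul(add(SZ, mul(Z, add(Z, SSZ))), SSSZ)))
  step 6: S(S(add(SZ, mul(add(SZ, mul(Z, add(Z, SSZ))), SSSZ))))
  step 7: S(S(S(add(Z, mul(add(SZ, mul(Z, add(Z, SSZ))), SSSZ)))))
  step 8: S(S(S(mul(add(SZ, mul(Z, add(Z, SSZ))), SSSZ))))
  step 9: S(S(S(mul(S(add(Z, mul(Z, add(Z, SSZ)))), SSSZ))))
  step 10: S(S(S(add(SSSZ, mul(add(Z, mul(Z, add(Z, SSZ))), SSSZ)))))
  step 11: S(S(S(S(add(SSZ, mul(add(Z, mul(Z, add(Z, SSZ))), SSSZ))))))
  step 12: S(S(S(S(S(add(SZ, mul(add(Z, mul(Z, add(Z, SSZ))), SSSZ)))))))
  step 13: S(S(S(S(S(S(add(Z, mul(add(Z, mul(Z, add(Z, SSZ))), SSSZ))))))))
  step 14: S(S(S(S(S(S(mul(add(Z, mul(Z, add(Z, SSZ))), SSSZ)))))))
  step 15: S(S(S(S(S(S(mul(mul(Z, add(Z, SSZ)), SSSZ)))))))
  step 16: S(S(S(S(S(S(mul(Z, SSSZ)))))))
  step 17: S^6(Z)

Term B:
  start: add(mul(add(Z, SSSZ), add(Z, SSZ)), Z)
  step 1: add(mul(SSSZ, add(Z, SSZ)), Z)
  step 2: add(add(add(Z, SSZ), mul(SSZ, add(Z, SSZ))), Z)
  step 3: add(add(SSZ, mul(SSZ, add(Z, SSZ))), Z)
  step 4: add(S(add(SZ, mul(SSZ, add(Z, SSZ)))), Z)
  step 5: S(add(add(SZ, mul(SSZ, add(Z, SSZ))), Z))
  step 6: S(add(S(add(Z, mul(SSZ, add(Z, SSZ)))), Z))
  step 7: S(S(add(add(Z, mul(SSZ, add(Z, SSZ))), Z)))
  step 8: S(S(add(mul(SSZ, add(Z, SSZ)), Z)))
  step 9: S(S(add(add(add(Z, SSZ), mul(SZ, add(Z, SSZ))), Z)))
  step 10: S(S(add(add(SSZ, mul(SZ, add(Z, SSZ))), Z)))
  step 11: S(S(add(S(add(SZ, mul(SZ, add(Z, SSZ)))), Z)))
  step 12: S(S(S(add(add(SZ, mul(SZ, add(Z, SSZ))), Z))))
  step 13: S(S(S(add(S(add(Z, mul(SZ, add(Z, SSZ)))), Z))))
  step 14: S(S(S(S(add(add(Z, mul(SZ, add(Z, SSZ))), Z)))))
  step 15: S(S(S(S(add(mul(SZ, add(Z, SSZ)), Z)))))
  step 16: S(S(S(S(add(add(add(Z, SSZ), mul(Z, add(Z, SSZ))), Z)))))
  step 17: S(S(S(S(add(add(SSZ, mul(Z, add(Z, SSZ))), Z)))))
  step 18: S(S(S(S(add(S(add(SZ, mul(Z, add(Z, SSZ)))), Z)))))
  step 19: S(S(S(S(S(add(add(SZ, mul(Z, add(Z, SSZ))), Z))))))
  step 20: S(S(S(S(S(add(S(add(Z, mul(Z, add(Z, SSZ)))), Z))))))
  step 21: S(S(S(S(S(S(add(add(Z, mul(Z, add(Z, SSZ))), Z)))))))
  step 22: S(S(S(S(S(S(add(mul(Z, add(Z, SSZ)), Z)))))))
  step 23: S(S(S(S(S(S(add(Z, Z)))))))
  step 24: S^6(Z)

Answer: SAME — A ⇓ S^6(Z), B ⇓ S^6(Z)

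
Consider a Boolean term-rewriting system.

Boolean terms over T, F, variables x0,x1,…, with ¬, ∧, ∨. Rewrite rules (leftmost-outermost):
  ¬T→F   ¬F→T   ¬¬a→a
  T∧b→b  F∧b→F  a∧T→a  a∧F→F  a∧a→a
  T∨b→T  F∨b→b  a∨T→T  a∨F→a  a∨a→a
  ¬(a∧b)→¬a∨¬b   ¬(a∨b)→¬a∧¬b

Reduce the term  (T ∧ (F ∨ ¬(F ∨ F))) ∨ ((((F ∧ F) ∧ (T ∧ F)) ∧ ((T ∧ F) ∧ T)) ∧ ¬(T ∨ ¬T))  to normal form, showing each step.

Answer: normal form = T  (in 6 steps)

Working:
  start: (T ∧ (F ∨ ¬(F ∨ F))) ∨ ((((F ∧ F) ∧ (T ∧ F)) ∧ ((T ∧ F) ∧ T)) ∧ ¬(T ∨ ¬T))
  step 1: (F ∨ ¬(F ∨ F)) ∨ ((((F ∧ F) ∧ (T ∧ F)) ∧ ((T ∧ F) ∧ T)) ∧ ¬(T ∨ ¬T))
  step 2: ¬(F ∨ F) ∨ ((((F ∧ F) ∧ (T ∧ F)) ∧ ((T ∧ F) ∧ T)) ∧ ¬(T ∨ ¬T))
  step 3: (¬F ∧ ¬F) ∨ ((((F ∧ F) ∧ (T ∧ F)) ∧ ((T ∧ F) ∧ T)) ∧ ¬(T ∨ ¬T))
  step 4: ¬F ∨ ((((F ∧ F) ∧ (T ∧ F)) ∧ ((T ∧ F) ∧ T)) ∧ ¬(T ∨ ¬T))
  step 5: T ∨ ((((F ∧ F) ∧ (T ∧ F)) ∧ ((T ∧ F) ∧ T)) ∧ ¬(T ∨ ¬T))
  step 6: T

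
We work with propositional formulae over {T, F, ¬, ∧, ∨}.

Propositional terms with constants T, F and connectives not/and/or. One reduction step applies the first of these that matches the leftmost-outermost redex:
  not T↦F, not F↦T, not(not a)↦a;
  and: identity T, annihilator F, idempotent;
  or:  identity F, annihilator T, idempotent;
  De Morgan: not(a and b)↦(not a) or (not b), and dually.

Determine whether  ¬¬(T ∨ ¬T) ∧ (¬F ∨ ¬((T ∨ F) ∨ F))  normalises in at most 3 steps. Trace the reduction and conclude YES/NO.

Answer: NO — after 3 steps the term is ¬F ∨ ¬((T ∨ F) ∨ F), not yet normal

Derivation:
  start: ¬¬(T ∨ ¬T) ∧ (¬F ∨ ¬((T ∨ F) ∨ F))
  [1] (T ∨ ¬T) ∧ (¬F ∨ ¬((T ∨ F) ∨ F))
  [2] T ∧ (¬F ∨ ¬((T ∨ F) ∨ F))
  [3] ¬F ∨ ¬((T ∨ F) ∨ F)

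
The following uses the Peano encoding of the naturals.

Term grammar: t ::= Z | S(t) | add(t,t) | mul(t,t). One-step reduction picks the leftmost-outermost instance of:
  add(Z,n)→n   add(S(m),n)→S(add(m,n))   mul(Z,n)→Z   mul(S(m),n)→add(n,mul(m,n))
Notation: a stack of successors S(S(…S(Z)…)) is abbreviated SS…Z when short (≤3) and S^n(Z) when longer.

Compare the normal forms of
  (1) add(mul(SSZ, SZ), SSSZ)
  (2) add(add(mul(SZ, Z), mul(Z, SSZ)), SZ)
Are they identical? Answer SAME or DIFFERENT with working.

Answer: DIFFERENT — A ⇓ S^5(Z), B ⇓ SZ

Working:
Term A:
  start: add(mul(SSZ, SZ), SSSZ)
  →1  add(add(SZ, mul(SZ, SZ)), SSSZ)
  →2  add(S(add(Z, mul(SZ, SZ))), SSSZ)
  →3  S(add(add(Z, mul(SZ, SZ)), SSSZ))
  →4  S(add(mul(SZ, SZ), SSSZ))
  →5  S(add(add(SZ, mul(Z, SZ)), SSSZ))
  →6  S(add(S(add(Z, mul(Z, SZ))), SSSZ))
  →7  S(S(add(add(Z, mul(Z, SZ)), SSSZ)))
  →8  S(S(add(mul(Z, SZ), SSSZ)))
  →9  S(S(add(Z, SSSZ)))
  →10  S^5(Z)

Term B:
  start: add(add(mul(SZ, Z), mul(Z, SSZ)), SZ)
  →1  add(add(add(Z, mul(Z, Z)), mul(Z, SSZ)), SZ)
  →2  add(add(mul(Z, Z), mul(Z, SSZ)), SZ)
  →3  add(add(Z, mul(Z, SSZ)), SZ)
  →4  add(mul(Z, SSZ), SZ)
  →5  add(Z, SZ)
  →6  SZ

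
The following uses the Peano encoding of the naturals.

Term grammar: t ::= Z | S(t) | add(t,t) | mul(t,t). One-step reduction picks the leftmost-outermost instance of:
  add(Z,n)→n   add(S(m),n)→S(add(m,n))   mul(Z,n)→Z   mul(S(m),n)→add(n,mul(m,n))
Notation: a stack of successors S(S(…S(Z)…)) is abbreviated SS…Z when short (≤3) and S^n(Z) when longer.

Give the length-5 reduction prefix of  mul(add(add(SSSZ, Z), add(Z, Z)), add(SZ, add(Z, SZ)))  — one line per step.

  start: mul(add(add(SSSZ, Z), add(Z, Z)), add(SZ, add(Z, SZ)))
  step 1: mul(add(S(add(SSZ, Z)), add(Z, Z)), add(SZ, add(Z, SZ)))
  step 2: mul(S(add(add(SSZ, Z), add(Z, Z))), add(SZ, add(Z, SZ)))
  step 3: add(add(SZ, add(Z, SZ)), mul(add(add(SSZ, Z), add(Z, Z)), add(SZ, add(Z, SZ))))
  step 4: add(S(add(Z, add(Z, SZ))), mul(add(add(SSZ, Z), add(Z, Z)), add(SZ, add(Z, SZ))))
  step 5: S(add(add(Z, add(Z, SZ)), mul(add(add(SSZ, Z), add(Z, Z)), add(SZ, add(Z, SZ)))))

Answer: after 5 steps: S(add(add(Z, add(Z, SZ)), mul(add(add(SSZ, Z), add(Z, Z)), add(SZ, add(Z, SZ)))))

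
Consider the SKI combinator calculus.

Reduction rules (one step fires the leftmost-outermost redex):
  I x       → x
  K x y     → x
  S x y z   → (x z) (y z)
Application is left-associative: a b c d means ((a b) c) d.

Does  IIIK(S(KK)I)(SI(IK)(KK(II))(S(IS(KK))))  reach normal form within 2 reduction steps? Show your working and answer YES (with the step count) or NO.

  start: IIIK(S(KK)I)(SI(IK)(KK(II))(S(IS(KK))))
  step 1: IIK(S(KK)I)(SI(IK)(KK(II))(S(IS(KK))))
  step 2: IK(S(KK)I)(SI(IK)(KK(II))(S(IS(KK))))

Answer: NO — after 2 steps the term is IK(S(KK)I)(SI(IK)(KK(II))(S(IS(KK)))), not yet normal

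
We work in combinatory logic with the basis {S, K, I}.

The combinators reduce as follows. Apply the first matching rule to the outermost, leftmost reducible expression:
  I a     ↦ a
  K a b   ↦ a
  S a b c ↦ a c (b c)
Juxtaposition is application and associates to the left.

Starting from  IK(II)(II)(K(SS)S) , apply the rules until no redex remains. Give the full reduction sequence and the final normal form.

Answer: normal form = SS  (in 5 steps)

Derivation:
  start: IK(II)(II)(K(SS)S)
  step 1: K(II)(II)(K(SS)S)
  step 2: II(K(SS)S)
  step 3: I(K(SS)S)
  step 4: K(SS)S
  step 5: SS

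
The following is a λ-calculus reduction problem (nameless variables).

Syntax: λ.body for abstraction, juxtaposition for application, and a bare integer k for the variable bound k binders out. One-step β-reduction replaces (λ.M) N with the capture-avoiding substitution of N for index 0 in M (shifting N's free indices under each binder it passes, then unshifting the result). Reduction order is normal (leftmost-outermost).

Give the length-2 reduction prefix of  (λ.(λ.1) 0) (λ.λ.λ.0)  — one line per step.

Answer: after 2 steps: λ.λ.λ.0

Working:
  start: (λ.(λ.1) 0) (λ.λ.λ.0)
  [1] (λ.λ.λ.λ.0) (λ.λ.λ.0)
  [2] λ.λ.λ.0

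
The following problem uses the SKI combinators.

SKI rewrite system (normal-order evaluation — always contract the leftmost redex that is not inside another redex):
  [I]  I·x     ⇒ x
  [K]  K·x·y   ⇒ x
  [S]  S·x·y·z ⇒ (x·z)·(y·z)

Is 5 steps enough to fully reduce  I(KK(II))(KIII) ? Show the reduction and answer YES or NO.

Answer: YES — reaches normal form KI in 4 ≤ 5 steps

Reduction:
  start: I(KK(II))(KIII)
  [1] KK(II)(KIII)
  [2] K(KIII)
  [3] K(II)
  [4] KI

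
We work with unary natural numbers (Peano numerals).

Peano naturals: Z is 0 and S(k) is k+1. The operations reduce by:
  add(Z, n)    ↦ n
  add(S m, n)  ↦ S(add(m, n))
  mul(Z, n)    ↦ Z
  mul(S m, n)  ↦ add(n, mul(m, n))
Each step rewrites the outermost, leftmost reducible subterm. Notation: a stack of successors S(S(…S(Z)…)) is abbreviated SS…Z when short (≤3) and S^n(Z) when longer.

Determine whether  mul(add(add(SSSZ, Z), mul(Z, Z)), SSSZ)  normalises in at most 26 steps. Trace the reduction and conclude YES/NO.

Answer: YES — reaches normal form S^9(Z) in 25 ≤ 26 steps

Reduction:
  start: mul(add(add(SSSZ, Z), mul(Z, Z)), SSSZ)
  step 1: mul(add(S(add(SSZ, Z)), mul(Z, Z)), SSSZ)
  step 2: mul(S(add(add(SSZ, Z), mul(Z, Z))), SSSZ)
  step 3: add(SSSZ, mul(add(add(SSZ, Z), mul(Z, Z)), SSSZ))
  step 4: S(add(SSZ, mul(add(add(SSZ, Z), mul(Z, Z)), SSSZ)))
  step 5: S(S(add(SZ, mul(add(add(SSZ, Z), mul(Z, Z)), SSSZ))))
  step 6: S(S(S(add(Z, mul(add(add(SSZ, Z), mul(Z, Z)), SSSZ)))))
  step 7: S(S(S(mul(add(add(SSZ, Z), mul(Z, Z)), SSSZ))))
  step 8: S(S(S(mul(add(S(add(SZ, Z)), mul(Z, Z)), SSSZ))))
  step 9: S(S(S(mul(S(add(add(SZ, Z), mul(Z, Z))), SSSZ))))
  step 10: S(S(S(add(SSSZ, mul(add(add(SZ, Z), mul(Z, Z)), SSSZ)))))
  step 11: S(S(S(S(add(SSZ, mul(add(add(SZ, Z), mul(Z, Z)), SSSZ))))))
  step 12: S(S(S(S(S(add(SZ, mul(add(add(SZ, Z), mul(Z, Z)), SSSZ)))))))
  step 13: S(S(S(S(S(S(add(Z, mul(add(add(SZ, Z), mul(Z, Z)), SSSZ))))))))
  step 14: S(S(S(S(S(S(mul(add(add(SZ, Z), mul(Z, Z)), SSSZ)))))))
  step 15: S(S(S(S(S(S(mul(add(S(add(Z, Z)), mul(Z, Z)), SSSZ)))))))
  step 16: S(S(S(S(S(S(mul(S(add(add(Z, Z), mul(Z, Z))), SSSZ)))))))
  step 17: S(S(S(S(S(S(add(SSSZ, mul(add(add(Z, Z), mul(Z, Z)), SSSZ))))))))
  step 18: S(S(S(S(S(S(S(add(SSZ, mul(add(add(Z, Z), mul(Z, Z)), SSSZ)))))))))
  step 19: S(S(S(S(S(S(S(S(add(SZ, mul(add(add(Z, Z), mul(Z, Z)), SSSZ))))))))))
  step 20: S(S(S(S(S(S(S(S(S(add(Z, mul(add(add(Z, Z), mul(Z, Z)), SSSZ)))))))))))
  step 21: S(S(S(S(S(S(S(S(S(mul(add(add(Z, Z), mul(Z, Z)), SSSZ))))))))))
  step 22: S(S(S(S(S(S(S(S(S(mul(add(Z, mul(Z, Z)), SSSZ))))))))))
  step 23: S(S(S(S(S(S(S(S(S(mul(mul(Z, Z), SSSZ))))))))))
  step 24: S(S(S(S(S(S(S(S(S(mul(Z, SSSZ))))))))))
  step 25: S^9(Z)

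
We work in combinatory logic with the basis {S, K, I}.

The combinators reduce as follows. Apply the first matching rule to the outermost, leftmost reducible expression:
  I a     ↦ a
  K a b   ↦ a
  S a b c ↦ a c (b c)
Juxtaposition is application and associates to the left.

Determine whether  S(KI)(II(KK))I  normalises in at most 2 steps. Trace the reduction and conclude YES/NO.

  start: S(KI)(II(KK))I
  step 1: KII(II(KK)I)
  step 2: I(II(KK)I)

Answer: NO — after 2 steps the term is I(II(KK)I), not yet normal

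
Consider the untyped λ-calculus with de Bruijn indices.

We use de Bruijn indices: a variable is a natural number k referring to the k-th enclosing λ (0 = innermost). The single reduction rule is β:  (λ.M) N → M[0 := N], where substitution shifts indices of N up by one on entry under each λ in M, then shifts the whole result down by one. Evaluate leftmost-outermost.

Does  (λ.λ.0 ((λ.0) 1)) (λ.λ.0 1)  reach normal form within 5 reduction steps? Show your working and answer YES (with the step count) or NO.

Answer: YES — reaches normal form λ.0 (λ.λ.0 1) in 2 ≤ 5 steps

Working:
  start: (λ.λ.0 ((λ.0) 1)) (λ.λ.0 1)
  [1] λ.0 ((λ.0) (λ.λ.0 1))
  [2] λ.0 (λ.λ.0 1)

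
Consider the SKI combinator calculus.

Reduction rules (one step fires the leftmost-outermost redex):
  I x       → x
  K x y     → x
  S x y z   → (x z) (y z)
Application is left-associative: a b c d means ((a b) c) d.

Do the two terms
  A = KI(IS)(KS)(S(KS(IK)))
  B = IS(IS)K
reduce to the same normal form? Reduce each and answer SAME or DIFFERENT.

Term A:
  start: KI(IS)(KS)(S(KS(IK)))
  →1  I(KS)(S(KS(IK)))
  →2  KS(S(KS(IK)))
  →3  S

Term B:
  start: IS(IS)K
  →1  S(IS)K
  →2  SSK

Answer: DIFFERENT — A ⇓ S, B ⇓ SSK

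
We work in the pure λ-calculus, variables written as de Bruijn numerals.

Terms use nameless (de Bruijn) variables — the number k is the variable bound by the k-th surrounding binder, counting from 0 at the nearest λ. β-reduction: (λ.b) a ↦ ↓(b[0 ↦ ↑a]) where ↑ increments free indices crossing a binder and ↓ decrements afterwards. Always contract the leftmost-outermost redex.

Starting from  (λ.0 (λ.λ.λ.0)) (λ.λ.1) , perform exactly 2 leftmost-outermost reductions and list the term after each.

Answer: after 2 steps: λ.λ.λ.λ.0

Reduction:
  start: (λ.0 (λ.λ.λ.0)) (λ.λ.1)
  [1] (λ.λ.1) (λ.λ.λ.0)
  [2] λ.λ.λ.λ.0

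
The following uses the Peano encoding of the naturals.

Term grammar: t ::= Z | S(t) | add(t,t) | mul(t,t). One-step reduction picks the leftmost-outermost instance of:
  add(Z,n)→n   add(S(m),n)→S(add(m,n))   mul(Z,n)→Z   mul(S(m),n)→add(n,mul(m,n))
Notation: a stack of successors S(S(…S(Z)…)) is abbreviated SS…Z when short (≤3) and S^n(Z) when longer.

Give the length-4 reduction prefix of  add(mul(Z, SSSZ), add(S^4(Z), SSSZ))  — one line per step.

Answer: after 4 steps: S(S(add(SSZ, SSSZ)))

Reduction:
  start: add(mul(Z, SSSZ), add(S^4(Z), SSSZ))
  [1] add(Z, add(S^4(Z), SSSZ))
  [2] add(S^4(Z), SSSZ)
  [3] S(add(SSSZ, SSSZ))
  [4] S(S(add(SSZ, SSSZ)))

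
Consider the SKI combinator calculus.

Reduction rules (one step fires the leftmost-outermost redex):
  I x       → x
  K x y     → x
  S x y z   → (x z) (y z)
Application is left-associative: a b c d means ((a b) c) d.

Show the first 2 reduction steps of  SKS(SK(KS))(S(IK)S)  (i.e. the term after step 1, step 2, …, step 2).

Answer: after 2 steps: SK(KS)(S(IK)S)

Reduction:
  start: SKS(SK(KS))(S(IK)S)
  [1] K(SK(KS))(S(SK(KS)))(S(IK)S)
  [2] SK(KS)(S(IK)S)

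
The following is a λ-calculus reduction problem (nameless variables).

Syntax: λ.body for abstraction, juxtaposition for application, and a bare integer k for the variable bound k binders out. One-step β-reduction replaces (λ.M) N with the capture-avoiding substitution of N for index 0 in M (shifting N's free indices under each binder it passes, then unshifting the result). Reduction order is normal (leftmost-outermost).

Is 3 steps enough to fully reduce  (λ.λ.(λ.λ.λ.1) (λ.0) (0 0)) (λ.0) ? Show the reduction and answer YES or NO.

  start: (λ.λ.(λ.λ.λ.1) (λ.0) (0 0)) (λ.0)
  →1  λ.(λ.λ.λ.1) (λ.0) (0 0)
  →2  λ.(λ.λ.1) (0 0)
  →3  λ.λ.1 1

Answer: YES — reaches normal form λ.λ.1 1 in 3 ≤ 3 steps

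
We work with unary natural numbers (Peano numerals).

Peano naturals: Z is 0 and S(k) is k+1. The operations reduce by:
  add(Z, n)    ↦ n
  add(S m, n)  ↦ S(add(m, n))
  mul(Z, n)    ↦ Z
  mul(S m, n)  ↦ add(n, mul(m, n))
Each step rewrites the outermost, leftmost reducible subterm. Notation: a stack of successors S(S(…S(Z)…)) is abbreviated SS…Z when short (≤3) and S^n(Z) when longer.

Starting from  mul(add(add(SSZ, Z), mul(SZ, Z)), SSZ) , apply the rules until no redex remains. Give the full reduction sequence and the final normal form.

Answer: normal form = S^4(Z)  (in 18 steps)

Derivation:
  start: mul(add(add(SSZ, Z), mul(SZ, Z)), SSZ)
  →1  mul(add(S(add(SZ, Z)), mul(SZ, Z)), SSZ)
  →2  mul(S(add(add(SZ, Z), mul(SZ, Z))), SSZ)
  →3  add(SSZ, mul(add(add(SZ, Z), mul(SZ, Z)), SSZ))
  →4  S(add(SZ, mul(add(add(SZ, Z), mul(SZ, Z)), SSZ)))
  →5  S(S(add(Z, mul(add(add(SZ, Z), mul(SZ, Z)), SSZ))))
  →6  S(S(mul(add(add(SZ, Z), mul(SZ, Z)), SSZ)))
  →7  S(S(mul(add(S(add(Z, Z)), mul(SZ, Z)), SSZ)))
  →8  S(S(mul(S(add(add(Z, Z), mul(SZ, Z))), SSZ)))
  →9  S(S(add(SSZ, mul(add(add(Z, Z), mul(SZ, Z)), SSZ))))
  →10  S(S(S(add(SZ, mul(add(add(Z, Z), mul(SZ, Z)), SSZ)))))
  →11  S(S(S(S(add(Z, mul(add(add(Z, Z), mul(SZ, Z)), SSZ))))))
  →12  S(S(S(S(mul(add(add(Z, Z), mul(SZ, Z)), SSZ)))))
  →13  S(S(S(S(mul(add(Z, mul(SZ, Z)), SSZ)))))
  →14  S(S(S(S(mul(mul(SZ, Z), SSZ)))))
  →15  S(S(S(S(mul(add(Z, mul(Z, Z)), SSZ)))))
  →16  S(S(S(S(mul(mul(Z, Z), SSZ)))))
  →17  S(S(S(S(mul(Z, SSZ)))))
  →18  S^4(Z)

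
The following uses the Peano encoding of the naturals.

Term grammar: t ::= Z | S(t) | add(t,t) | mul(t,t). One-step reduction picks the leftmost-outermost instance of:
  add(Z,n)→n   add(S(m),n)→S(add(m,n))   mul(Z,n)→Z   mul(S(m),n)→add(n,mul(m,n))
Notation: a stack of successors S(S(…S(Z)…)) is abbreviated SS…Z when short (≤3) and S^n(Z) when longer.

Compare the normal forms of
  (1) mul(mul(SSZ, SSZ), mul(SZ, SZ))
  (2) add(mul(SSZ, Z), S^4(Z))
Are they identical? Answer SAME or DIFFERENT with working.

Answer: SAME — A ⇓ S^4(Z), B ⇓ S^4(Z)

Reduction:
Term A:
  start: mul(mul(SSZ, SSZ), mul(SZ, SZ))
  [1] mul(add(SSZ, mul(SZ, SSZ)), mul(SZ, SZ))
  [2] mul(S(add(SZ, mul(SZ, SSZ))), mul(SZ, SZ))
  [3] add(mul(SZ, SZ), mul(add(SZ, mul(SZ, SSZ)), mul(SZ, SZ)))
  [4] add(add(SZ, mul(Z, SZ)), mul(add(SZ, mul(SZ, SSZ)), mul(SZ, SZ)))
  [5] add(S(add(Z, mul(Z, SZ))), mul(add(SZ, mul(SZ, SSZ)), mul(SZ, SZ)))
  [6] S(add(add(Z, mul(Z, SZ)), mul(add(SZ, mul(SZ, SSZ)), mul(SZ, SZ))))
  [7] S(add(mul(Z, SZ), mul(add(SZ, mul(SZ, SSZ)), mul(SZ, SZ))))
  [8] S(add(Z, mul(add(SZ, mul(SZ, SSZ)), mul(SZ, SZ))))
  [9] S(mul(add(SZ, mul(SZ, SSZ)), mul(SZ, SZ)))
  [10] S(mul(S(add(Z, mul(SZ, SSZ))), mul(SZ, SZ)))
  [11] S(add(mul(SZ, SZ), mul(add(Z, mul(SZ, SSZ)), mul(SZ, SZ))))
  [12] S(add(add(SZ, mul(Z, SZ)), mul(add(Z, mul(SZ, SSZ)), mul(SZ, SZ))))
  [13] S(add(S(add(Z, mul(Z, SZ))), mul(add(Z, mul(SZ, SSZ)), mul(SZ, SZ))))
  [14] S(S(add(add(Z, mul(Z, SZ)), mul(add(Z, mul(SZ, SSZ)), mul(SZ, SZ)))))
  [15] S(S(add(mul(Z, SZ), mul(add(Z, mul(SZ, SSZ)), mul(SZ, SZ)))))
  [16] S(S(add(Z, mul(add(Z, mul(SZ, SSZ)), mul(SZ, SZ)))))
  [17] S(S(mul(add(Z, mul(SZ, SSZ)), mul(SZ, SZ))))
  [18] S(S(mul(mul(SZ, SSZ), mul(SZ, SZ))))
  [19] S(S(mul(add(SSZ, mul(Z, SSZ)), mul(SZ, SZ))))
  [20] S(S(mul(S(add(SZ, mul(Z, SSZ))), mul(SZ, SZ))))
  [21] S(S(add(mul(SZ, SZ), mul(add(SZ, mul(Z, SSZ)), mul(SZ, SZ)))))
  [22] S(S(add(add(SZ, mul(Z, SZ)), mul(add(SZ, mul(Z, SSZ)), mul(SZ, SZ)))))
  [23] S(S(add(S(add(Z, mul(Z, SZ))), mul(add(SZ, mul(Z, SSZ)), mul(SZ, SZ)))))
  [24] S(S(S(add(add(Z, mul(Z, SZ)), mul(add(SZ, mul(Z, SSZ)), mul(SZ, SZ))))))
  [25] S(S(S(add(mul(Z, SZ), mul(add(SZ, mul(Z, SSZ)), mul(SZ, SZ))))))
  [26] S(S(S(add(Z, mul(add(SZ, mul(Z, SSZ)), mul(SZ, SZ))))))
  [27] S(S(S(mul(add(SZ, mul(Z, SSZ)), mul(SZ, SZ)))))
  [28] S(S(S(mul(S(add(Z, mul(Z, SSZ))), mul(SZ, SZ)))))
  [29] S(S(S(add(mul(SZ, SZ), mul(add(Z, mul(Z, SSZ)), mul(SZ, SZ))))))
  [30] S(S(S(add(add(SZ, mul(Z, SZ)), mul(add(Z, mul(Z, SSZ)), mul(SZ, SZ))))))
  [31] S(S(S(add(S(add(Z, mul(Z, SZ))), mul(add(Z, mul(Z, SSZ)), mul(SZ, SZ))))))
  [32] S(S(S(S(add(add(Z, mul(Z, SZ)), mul(add(Z, mul(Z, SSZ)), mul(SZ, SZ)))))))
  [33] S(S(S(S(add(mul(Z, SZ), mul(add(Z, mul(Z, SSZ)), mul(SZ, SZ)))))))
  [34] S(S(S(S(add(Z, mul(add(Z, mul(Z, SSZ)), mul(SZ, SZ)))))))
  [35] S(S(S(S(mul(add(Z, mul(Z, SSZ)), mul(SZ, SZ))))))
  [36] S(S(S(S(mul(mul(Z, SSZ), mul(SZ, SZ))))))
  [37] S(S(S(S(mul(Z, mul(SZ, SZ))))))
  [38] S^4(Z)

Term B:
  start: add(mul(SSZ, Z), S^4(Z))
  [1] add(add(Z, mul(SZ, Z)), S^4(Z))
  [2] add(mul(SZ, Z), S^4(Z))
  [3] add(add(Z, mul(Z, Z)), S^4(Z))
  [4] add(mul(Z, Z), S^4(Z))
  [5] add(Z, S^4(Z))
  [6] S^4(Z)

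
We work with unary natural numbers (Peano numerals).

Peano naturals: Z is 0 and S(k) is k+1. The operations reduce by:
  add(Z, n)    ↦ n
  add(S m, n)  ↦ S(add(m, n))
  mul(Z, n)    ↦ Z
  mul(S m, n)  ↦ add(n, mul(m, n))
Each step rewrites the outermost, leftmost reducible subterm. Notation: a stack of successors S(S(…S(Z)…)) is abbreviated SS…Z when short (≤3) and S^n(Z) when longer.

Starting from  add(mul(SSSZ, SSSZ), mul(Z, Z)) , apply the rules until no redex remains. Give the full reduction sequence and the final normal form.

Answer: normal form = S^9(Z)  (in 27 steps)

Reduction:
  start: add(mul(SSSZ, SSSZ), mul(Z, Z))
  →1  add(add(SSSZ, mul(SSZ, SSSZ)), mul(Z, Z))
  →2  add(S(add(SSZ, mul(SSZ, SSSZ))), mul(Z, Z))
  →3  S(add(add(SSZ, mul(SSZ, SSSZ)), mul(Z, Z)))
  →4  S(add(S(add(SZ, mul(SSZ, SSSZ))), mul(Z, Z)))
  →5  S(S(add(add(SZ, mul(SSZ, SSSZ)), mul(Z, Z))))
  →6  S(S(add(S(add(Z, mul(SSZ, SSSZ))), mul(Z, Z))))
  →7  S(S(S(add(add(Z, mul(SSZ, SSSZ)), mul(Z, Z)))))
  →8  S(S(S(add(mul(SSZ, SSSZ), mul(Z, Z)))))
  →9  S(S(S(add(add(SSSZ, mul(SZ, SSSZ)), mul(Z, Z)))))
  →10  S(S(S(add(S(add(SSZ, mul(SZ, SSSZ))), mul(Z, Z)))))
  →11  S(S(S(S(add(add(SSZ, mul(SZ, SSSZ)), mul(Z, Z))))))
  →12  S(S(S(S(add(S(add(SZ, mul(SZ, SSSZ))), mul(Z, Z))))))
  →13  S(S(S(S(S(add(add(SZ, mul(SZ, SSSZ)), mul(Z, Z)))))))
  →14  S(S(S(S(S(add(S(add(Z, mul(SZ, SSSZ))), mul(Z, Z)))))))
  →15  S(S(S(S(S(S(add(add(Z, mul(SZ, SSSZ)), mul(Z, Z))))))))
  →16  S(S(S(S(S(S(add(mul(SZ, SSSZ), mul(Z, Z))))))))
  →17  S(S(S(S(S(S(add(add(SSSZ, mul(Z, SSSZ)), mul(Z, Z))))))))
  →18  S(S(S(S(S(S(add(S(add(SSZ, mul(Z, SSSZ))), mul(Z, Z))))))))
  →19  S(S(S(S(S(S(S(add(add(SSZ, mul(Z, SSSZ)), mul(Z, Z)))))))))
  →20  S(S(S(S(S(S(S(add(S(add(SZ, mul(Z, SSSZ))), mul(Z, Z)))))))))
  →21  S(S(S(S(S(S(S(S(add(add(SZ, mul(Z, SSSZ)), mul(Z, Z))))))))))
  →22  S(S(S(S(S(S(S(S(add(S(add(Z, mul(Z, SSSZ))), mul(Z, Z))))))))))
  →23  S(S(S(S(S(S(S(S(S(add(add(Z, mul(Z, SSSZ)), mul(Z, Z)))))))))))
  →24  S(S(S(S(S(S(S(S(S(add(mul(Z, SSSZ), mul(Z, Z)))))))))))
  →25  S(S(S(S(S(S(S(S(S(add(Z, mul(Z, Z)))))))))))
  →26  S(S(S(S(S(S(S(S(S(mul(Z, Z))))))))))
  →27  S^9(Z)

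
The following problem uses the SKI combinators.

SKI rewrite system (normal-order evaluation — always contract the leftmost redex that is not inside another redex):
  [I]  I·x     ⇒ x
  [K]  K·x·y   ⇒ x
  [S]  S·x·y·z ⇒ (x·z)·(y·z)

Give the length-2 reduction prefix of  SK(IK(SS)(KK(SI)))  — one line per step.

Answer: after 2 steps: SK(SS)

Derivation:
  start: SK(IK(SS)(KK(SI)))
  [1] SK(K(SS)(KK(SI)))
  [2] SK(SS)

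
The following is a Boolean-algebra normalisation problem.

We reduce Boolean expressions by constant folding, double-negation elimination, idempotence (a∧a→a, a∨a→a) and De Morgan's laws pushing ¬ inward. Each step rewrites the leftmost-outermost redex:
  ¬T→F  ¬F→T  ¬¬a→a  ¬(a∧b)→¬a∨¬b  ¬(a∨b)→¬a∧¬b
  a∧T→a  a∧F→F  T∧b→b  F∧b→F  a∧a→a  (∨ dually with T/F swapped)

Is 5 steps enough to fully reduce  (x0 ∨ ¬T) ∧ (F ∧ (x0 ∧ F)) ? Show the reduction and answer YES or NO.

Answer: YES — reaches normal form F in 4 ≤ 5 steps

Reduction:
  start: (x0 ∨ ¬T) ∧ (F ∧ (x0 ∧ F))
  [1] (x0 ∨ F) ∧ (F ∧ (x0 ∧ F))
  [2] x0 ∧ (F ∧ (x0 ∧ F))
  [3] x0 ∧ F
  [4] F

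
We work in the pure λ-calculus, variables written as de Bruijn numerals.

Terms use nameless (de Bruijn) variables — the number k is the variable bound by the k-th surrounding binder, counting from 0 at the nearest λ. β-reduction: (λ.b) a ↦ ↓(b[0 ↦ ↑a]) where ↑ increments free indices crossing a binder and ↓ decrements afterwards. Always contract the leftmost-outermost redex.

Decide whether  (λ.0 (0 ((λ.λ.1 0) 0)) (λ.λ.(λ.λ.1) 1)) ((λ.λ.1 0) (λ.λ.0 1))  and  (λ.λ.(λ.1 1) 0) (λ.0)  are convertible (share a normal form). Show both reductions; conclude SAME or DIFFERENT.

Term A:
  start: (λ.0 (0 ((λ.λ.1 0) 0)) (λ.λ.(λ.λ.1) 1)) ((λ.λ.1 0) (λ.λ.0 1))
  →1  (λ.λ.1 0) (λ.λ.0 1) ((λ.λ.1 0) (λ.λ.0 1) ((λ.λ.1 0) ((λ.λ.1 0) (λ.λ.0 1)))) (λ.λ.(λ.λ.1) 1)
  →2  (λ.(λ.λ.0 1) 0) ((λ.λ.1 0) (λ.λ.0 1) ((λ.λ.1 0) ((λ.λ.1 0) (λ.λ.0 1)))) (λ.λ.(λ.λ.1) 1)
  →3  (λ.λ.0 1) ((λ.λ.1 0) (λ.λ.0 1) ((λ.λ.1 0) ((λ.λ.1 0) (λ.λ.0 1)))) (λ.λ.(λ.λ.1) 1)
  →4  (λ.0 ((λ.λ.1 0) (λ.λ.0 1) ((λ.λ.1 0) ((λ.λ.1 0) (λ.λ.0 1))))) (λ.λ.(λ.λ.1) 1)
  →5  (λ.λ.(λ.λ.1) 1) ((λ.λ.1 0) (λ.λ.0 1) ((λ.λ.1 0) ((λ.λ.1 0) (λ.λ.0 1))))
  →6  λ.(λ.λ.1) ((λ.λ.1 0) (λ.λ.0 1) ((λ.λ.1 0) ((λ.λ.1 0) (λ.λ.0 1))))
  →7  λ.λ.(λ.λ.1 0) (λ.λ.0 1) ((λ.λ.1 0) ((λ.λ.1 0) (λ.λ.0 1)))
  →8  λ.λ.(λ.(λ.λ.0 1) 0) ((λ.λ.1 0) ((λ.λ.1 0) (λ.λ.0 1)))
  →9  λ.λ.(λ.λ.0 1) ((λ.λ.1 0) ((λ.λ.1 0) (λ.λ.0 1)))
  →10  λ.λ.λ.0 ((λ.λ.1 0) ((λ.λ.1 0) (λ.λ.0 1)))
  →11  λ.λ.λ.0 (λ.(λ.λ.1 0) (λ.λ.0 1) 0)
  →12  λ.λ.λ.0 (λ.(λ.(λ.λ.0 1) 0) 0)
  →13  λ.λ.λ.0 (λ.(λ.λ.0 1) 0)
  →14  λ.λ.λ.0 (λ.λ.0 1)

Term B:
  start: (λ.λ.(λ.1 1) 0) (λ.0)
  →1  λ.(λ.1 1) 0
  →2  λ.0 0

Answer: DIFFERENT — A ⇓ λ.λ.λ.0 (λ.λ.0 1), B ⇓ λ.0 0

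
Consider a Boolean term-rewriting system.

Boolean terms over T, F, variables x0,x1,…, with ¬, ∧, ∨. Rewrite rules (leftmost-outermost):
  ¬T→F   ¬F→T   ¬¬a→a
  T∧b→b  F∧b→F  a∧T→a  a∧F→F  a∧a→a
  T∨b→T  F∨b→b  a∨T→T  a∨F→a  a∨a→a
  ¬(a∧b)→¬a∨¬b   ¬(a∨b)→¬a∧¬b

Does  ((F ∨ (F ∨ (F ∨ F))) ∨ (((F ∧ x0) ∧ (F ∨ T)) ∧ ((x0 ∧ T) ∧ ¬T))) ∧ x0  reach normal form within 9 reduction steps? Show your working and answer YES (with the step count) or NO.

  start: ((F ∨ (F ∨ (F ∨ F))) ∨ (((F ∧ x0) ∧ (F ∨ T)) ∧ ((x0 ∧ T) ∧ ¬T))) ∧ x0
  [1] ((F ∨ (F ∨ F)) ∨ (((F ∧ x0) ∧ (F ∨ T)) ∧ ((x0 ∧ T) ∧ ¬T))) ∧ x0
  [2] ((F ∨ F) ∨ (((F ∧ x0) ∧ (F ∨ T)) ∧ ((x0 ∧ T) ∧ ¬T))) ∧ x0
  [3] (F ∨ (((F ∧ x0) ∧ (F ∨ T)) ∧ ((x0 ∧ T) ∧ ¬T))) ∧ x0
  [4] (((F ∧ x0) ∧ (F ∨ T)) ∧ ((x0 ∧ T) ∧ ¬T)) ∧ x0
  [5] ((F ∧ (F ∨ T)) ∧ ((x0 ∧ T) ∧ ¬T)) ∧ x0
  [6] (F ∧ ((x0 ∧ T) ∧ ¬T)) ∧ x0
  [7] F ∧ x0
  [8] F

Answer: YES — reaches normal form F in 8 ≤ 9 steps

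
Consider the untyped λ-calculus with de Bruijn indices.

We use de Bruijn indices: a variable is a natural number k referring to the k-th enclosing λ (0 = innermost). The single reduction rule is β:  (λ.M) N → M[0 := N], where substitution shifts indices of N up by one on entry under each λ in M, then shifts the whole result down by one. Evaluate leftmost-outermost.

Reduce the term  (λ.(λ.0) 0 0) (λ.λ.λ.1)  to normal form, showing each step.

  start: (λ.(λ.0) 0 0) (λ.λ.λ.1)
  step 1: (λ.0) (λ.λ.λ.1) (λ.λ.λ.1)
  step 2: (λ.λ.λ.1) (λ.λ.λ.1)
  step 3: λ.λ.1

Answer: normal form = λ.λ.1  (in 3 steps)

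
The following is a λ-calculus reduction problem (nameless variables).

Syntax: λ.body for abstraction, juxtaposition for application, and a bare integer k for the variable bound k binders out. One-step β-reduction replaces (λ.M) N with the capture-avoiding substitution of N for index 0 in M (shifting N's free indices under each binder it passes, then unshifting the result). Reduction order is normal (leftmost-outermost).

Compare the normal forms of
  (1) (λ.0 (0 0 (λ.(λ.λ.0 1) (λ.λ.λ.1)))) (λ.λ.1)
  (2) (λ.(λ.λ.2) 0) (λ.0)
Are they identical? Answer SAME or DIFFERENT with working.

Term A:
  start: (λ.0 (0 0 (λ.(λ.λ.0 1) (λ.λ.λ.1)))) (λ.λ.1)
  [1] (λ.λ.1) ((λ.λ.1) (λ.λ.1) (λ.(λ.λ.0 1) (λ.λ.λ.1)))
  [2] λ.(λ.λ.1) (λ.λ.1) (λ.(λ.λ.0 1) (λ.λ.λ.1))
  [3] λ.(λ.λ.λ.1) (λ.(λ.λ.0 1) (λ.λ.λ.1))
  [4] λ.λ.λ.1

Term B:
  start: (λ.(λ.λ.2) 0) (λ.0)
  [1] (λ.λ.λ.0) (λ.0)
  [2] λ.λ.0

Answer: DIFFERENT — A ⇓ λ.λ.λ.1, B ⇓ λ.λ.0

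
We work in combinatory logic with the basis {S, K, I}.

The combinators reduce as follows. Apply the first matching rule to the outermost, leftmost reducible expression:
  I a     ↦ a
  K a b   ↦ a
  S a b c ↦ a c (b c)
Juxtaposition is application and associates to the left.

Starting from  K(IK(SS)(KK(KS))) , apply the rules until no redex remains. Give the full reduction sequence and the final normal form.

  start: K(IK(SS)(KK(KS)))
  →1  K(K(SS)(KK(KS)))
  →2  K(SS)

Answer: normal form = K(SS)  (in 2 steps)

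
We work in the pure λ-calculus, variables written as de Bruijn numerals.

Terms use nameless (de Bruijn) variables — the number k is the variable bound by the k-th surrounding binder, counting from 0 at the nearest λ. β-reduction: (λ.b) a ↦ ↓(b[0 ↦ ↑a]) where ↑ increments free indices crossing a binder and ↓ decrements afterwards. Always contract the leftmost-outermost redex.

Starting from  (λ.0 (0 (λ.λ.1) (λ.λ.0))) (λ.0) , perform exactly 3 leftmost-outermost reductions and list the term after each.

Answer: after 3 steps: (λ.λ.1) (λ.λ.0)

Working:
  start: (λ.0 (0 (λ.λ.1) (λ.λ.0))) (λ.0)
  step 1: (λ.0) ((λ.0) (λ.λ.1) (λ.λ.0))
  step 2: (λ.0) (λ.λ.1) (λ.λ.0)
  step 3: (λ.λ.1) (λ.λ.0)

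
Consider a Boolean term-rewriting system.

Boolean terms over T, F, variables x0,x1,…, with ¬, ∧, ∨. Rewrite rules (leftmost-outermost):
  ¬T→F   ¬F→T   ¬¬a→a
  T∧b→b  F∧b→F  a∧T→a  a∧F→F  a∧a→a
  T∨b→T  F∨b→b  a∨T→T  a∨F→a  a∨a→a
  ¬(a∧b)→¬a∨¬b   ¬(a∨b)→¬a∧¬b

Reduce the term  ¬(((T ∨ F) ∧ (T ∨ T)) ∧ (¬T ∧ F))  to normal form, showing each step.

  start: ¬(((T ∨ F) ∧ (T ∨ T)) ∧ (¬T ∧ F))
  step 1: ¬((T ∨ F) ∧ (T ∨ T)) ∨ ¬(¬T ∧ F)
  step 2: (¬(T ∨ F) ∨ ¬(T ∨ T)) ∨ ¬(¬T ∧ F)
  step 3: ((¬T ∧ ¬F) ∨ ¬(T ∨ T)) ∨ ¬(¬T ∧ F)
  step 4: ((F ∧ ¬F) ∨ ¬(T ∨ T)) ∨ ¬(¬T ∧ F)
  step 5: (F ∨ ¬(T ∨ T)) ∨ ¬(¬T ∧ F)
  step 6: ¬(T ∨ T) ∨ ¬(¬T ∧ F)
  step 7: (¬T ∧ ¬T) ∨ ¬(¬T ∧ F)
  step 8: ¬T ∨ ¬(¬T ∧ F)
  step 9: F ∨ ¬(¬T ∧ F)
  step 10: ¬(¬T ∧ F)
  step 11: ¬¬T ∨ ¬F
  step 12: T ∨ ¬F
  step 13: T

Answer: normal form = T  (in 13 steps)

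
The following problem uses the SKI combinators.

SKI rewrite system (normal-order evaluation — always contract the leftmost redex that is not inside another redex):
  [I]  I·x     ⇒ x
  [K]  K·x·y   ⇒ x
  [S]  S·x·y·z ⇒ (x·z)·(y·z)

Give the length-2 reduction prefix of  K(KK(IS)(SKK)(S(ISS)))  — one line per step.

Answer: after 2 steps: K(SKK)

Working:
  start: K(KK(IS)(SKK)(S(ISS)))
  step 1: K(K(SKK)(S(ISS)))
  step 2: K(SKK)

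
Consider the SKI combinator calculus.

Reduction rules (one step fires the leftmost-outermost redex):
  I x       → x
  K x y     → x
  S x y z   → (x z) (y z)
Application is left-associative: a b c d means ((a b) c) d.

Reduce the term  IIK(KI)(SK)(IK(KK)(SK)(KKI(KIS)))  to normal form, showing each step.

Answer: normal form = I  (in 4 steps)

Reduction:
  start: IIK(KI)(SK)(IK(KK)(SK)(KKI(KIS)))
  →1  IK(KI)(SK)(IK(KK)(SK)(KKI(KIS)))
  →2  K(KI)(SK)(IK(KK)(SK)(KKI(KIS)))
  →3  KI(IK(KK)(SK)(KKI(KIS)))
  →4  I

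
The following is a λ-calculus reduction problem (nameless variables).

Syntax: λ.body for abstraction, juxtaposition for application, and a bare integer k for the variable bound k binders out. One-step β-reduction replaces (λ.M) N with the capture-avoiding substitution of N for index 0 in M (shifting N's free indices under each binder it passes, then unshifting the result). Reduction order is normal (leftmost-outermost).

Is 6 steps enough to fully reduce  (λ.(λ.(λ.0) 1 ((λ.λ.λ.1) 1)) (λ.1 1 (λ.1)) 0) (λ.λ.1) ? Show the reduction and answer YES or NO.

Answer: YES — reaches normal form λ.λ.1 in 6 ≤ 6 steps

Reduction:
  start: (λ.(λ.(λ.0) 1 ((λ.λ.λ.1) 1)) (λ.1 1 (λ.1)) 0) (λ.λ.1)
  →1  (λ.(λ.0) (λ.λ.1) ((λ.λ.λ.1) (λ.λ.1))) (λ.(λ.λ.1) (λ.λ.1) (λ.1)) (λ.λ.1)
  →2  (λ.0) (λ.λ.1) ((λ.λ.λ.1) (λ.λ.1)) (λ.λ.1)
  →3  (λ.λ.1) ((λ.λ.λ.1) (λ.λ.1)) (λ.λ.1)
  →4  (λ.(λ.λ.λ.1) (λ.λ.1)) (λ.λ.1)
  →5  (λ.λ.λ.1) (λ.λ.1)
  →6  λ.λ.1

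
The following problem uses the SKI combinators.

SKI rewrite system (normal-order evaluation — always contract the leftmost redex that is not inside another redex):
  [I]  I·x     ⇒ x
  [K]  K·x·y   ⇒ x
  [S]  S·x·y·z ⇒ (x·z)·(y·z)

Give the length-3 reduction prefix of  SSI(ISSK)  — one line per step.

Answer: after 3 steps: S(SSK)(ISSK)

Reduction:
  start: SSI(ISSK)
  →1  S(ISSK)(I(ISSK))
  →2  S(SSK)(I(ISSK))
  →3  S(SSK)(ISSK)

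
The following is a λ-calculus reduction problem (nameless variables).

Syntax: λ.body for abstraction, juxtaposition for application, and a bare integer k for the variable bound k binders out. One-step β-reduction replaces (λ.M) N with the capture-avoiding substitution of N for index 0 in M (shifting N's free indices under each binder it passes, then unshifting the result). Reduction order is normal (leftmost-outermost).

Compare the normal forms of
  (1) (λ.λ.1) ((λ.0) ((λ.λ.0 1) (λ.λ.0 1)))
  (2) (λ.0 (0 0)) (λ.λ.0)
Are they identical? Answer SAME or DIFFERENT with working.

Answer: DIFFERENT — A ⇓ λ.λ.0 (λ.λ.0 1), B ⇓ λ.0

Working:
Term A:
  start: (λ.λ.1) ((λ.0) ((λ.λ.0 1) (λ.λ.0 1)))
  [1] λ.(λ.0) ((λ.λ.0 1) (λ.λ.0 1))
  [2] λ.(λ.λ.0 1) (λ.λ.0 1)
  [3] λ.λ.0 (λ.λ.0 1)

Term B:
  start: (λ.0 (0 0)) (λ.λ.0)
  [1] (λ.λ.0) ((λ.λ.0) (λ.λ.0))
  [2] λ.0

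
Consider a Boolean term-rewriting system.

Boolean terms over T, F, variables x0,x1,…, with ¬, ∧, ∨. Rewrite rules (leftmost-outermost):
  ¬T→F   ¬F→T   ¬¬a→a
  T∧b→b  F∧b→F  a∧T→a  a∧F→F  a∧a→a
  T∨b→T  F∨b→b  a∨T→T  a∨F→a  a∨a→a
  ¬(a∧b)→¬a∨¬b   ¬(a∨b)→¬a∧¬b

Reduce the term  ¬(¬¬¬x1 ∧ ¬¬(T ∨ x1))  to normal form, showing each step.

  start: ¬(¬¬¬x1 ∧ ¬¬(T ∨ x1))
  [1] ¬¬¬¬x1 ∨ ¬¬¬(T ∨ x1)
  [2] ¬¬x1 ∨ ¬¬¬(T ∨ x1)
  [3] x1 ∨ ¬¬¬(T ∨ x1)
  [4] x1 ∨ ¬(T ∨ x1)
  [5] x1 ∨ (¬T ∧ ¬x1)
  [6] x1 ∨ (F ∧ ¬x1)
  [7] x1 ∨ F
  [8] x1

Answer: normal form = x1  (in 8 steps)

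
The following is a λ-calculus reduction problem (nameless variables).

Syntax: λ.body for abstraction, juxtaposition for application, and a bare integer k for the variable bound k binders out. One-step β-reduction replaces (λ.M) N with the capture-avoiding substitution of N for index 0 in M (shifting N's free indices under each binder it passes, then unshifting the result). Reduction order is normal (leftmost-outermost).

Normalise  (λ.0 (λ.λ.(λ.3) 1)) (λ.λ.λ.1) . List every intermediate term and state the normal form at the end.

  start: (λ.0 (λ.λ.(λ.3) 1)) (λ.λ.λ.1)
  [1] (λ.λ.λ.1) (λ.λ.(λ.λ.λ.λ.1) 1)
  [2] λ.λ.1

Answer: normal form = λ.λ.1  (in 2 steps)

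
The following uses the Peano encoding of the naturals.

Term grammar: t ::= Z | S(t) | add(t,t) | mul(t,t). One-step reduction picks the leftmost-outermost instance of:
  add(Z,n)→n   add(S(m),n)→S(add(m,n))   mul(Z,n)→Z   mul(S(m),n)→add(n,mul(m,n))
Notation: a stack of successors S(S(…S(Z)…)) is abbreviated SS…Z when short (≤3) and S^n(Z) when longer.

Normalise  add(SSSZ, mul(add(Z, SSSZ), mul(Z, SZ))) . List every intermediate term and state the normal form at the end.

Answer: normal form = SSSZ  (in 15 steps)

Working:
  start: add(SSSZ, mul(add(Z, SSSZ), mul(Z, SZ)))
  [1] S(add(SSZ, mul(add(Z, SSSZ), mul(Z, SZ))))
  [2] S(S(add(SZ, mul(add(Z, SSSZ), mul(Z, SZ)))))
  [3] S(S(S(add(Z, mul(add(Z, SSSZ), mul(Z, SZ))))))
  [4] S(S(S(mul(add(Z, SSSZ), mul(Z, SZ)))))
  [5] S(S(S(mul(SSSZ, mul(Z, SZ)))))
  [6] S(S(S(add(mul(Z, SZ), mul(SSZ, mul(Z, SZ))))))
  [7] S(S(S(add(Z, mul(SSZ, mul(Z, SZ))))))
  [8] S(S(S(mul(SSZ, mul(Z, SZ)))))
  [9] S(S(S(add(mul(Z, SZ), mul(SZ, mul(Z, SZ))))))
  [10] S(S(S(add(Z, mul(SZ, mul(Z, SZ))))))
  [11] S(S(S(mul(SZ, mul(Z, SZ)))))
  [12] S(S(S(add(mul(Z, SZ), mul(Z, mul(Z, SZ))))))
  [13] S(S(S(add(Z, mul(Z, mul(Z, SZ))))))
  [14] S(S(S(mul(Z, mul(Z, SZ)))))
  [15] SSSZ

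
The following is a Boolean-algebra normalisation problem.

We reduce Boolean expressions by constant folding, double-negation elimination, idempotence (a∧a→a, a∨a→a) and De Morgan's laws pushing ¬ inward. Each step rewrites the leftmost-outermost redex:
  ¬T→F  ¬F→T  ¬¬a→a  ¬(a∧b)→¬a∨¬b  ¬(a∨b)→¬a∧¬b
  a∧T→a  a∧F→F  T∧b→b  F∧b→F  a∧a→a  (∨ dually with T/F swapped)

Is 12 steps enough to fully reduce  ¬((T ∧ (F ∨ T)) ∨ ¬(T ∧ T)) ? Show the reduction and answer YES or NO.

  start: ¬((T ∧ (F ∨ T)) ∨ ¬(T ∧ T))
  step 1: ¬(T ∧ (F ∨ T)) ∧ ¬¬(T ∧ T)
  step 2: (¬T ∨ ¬(F ∨ T)) ∧ ¬¬(T ∧ T)
  step 3: (F ∨ ¬(F ∨ T)) ∧ ¬¬(T ∧ T)
  step 4: ¬(F ∨ T) ∧ ¬¬(T ∧ T)
  step 5: (¬F ∧ ¬T) ∧ ¬¬(T ∧ T)
  step 6: (T ∧ ¬T) ∧ ¬¬(T ∧ T)
  step 7: ¬T ∧ ¬¬(T ∧ T)
  step 8: F ∧ ¬¬(T ∧ T)
  step 9: F

Answer: YES — reaches normal form F in 9 ≤ 12 steps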